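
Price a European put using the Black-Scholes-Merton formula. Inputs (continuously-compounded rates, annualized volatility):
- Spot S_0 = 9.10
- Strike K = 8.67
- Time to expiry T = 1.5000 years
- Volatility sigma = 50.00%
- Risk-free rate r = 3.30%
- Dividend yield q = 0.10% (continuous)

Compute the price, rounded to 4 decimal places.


Answer: Price = 1.6926

Derivation:
d1 = (ln(S/K) + (r - q + 0.5*sigma^2) * T) / (sigma * sqrt(T)) = 0.46361594
d2 = d1 - sigma * sqrt(T) = -0.14875650
exp(-rT) = 0.95170516; exp(-qT) = 0.99850112
P = K * exp(-rT) * N(-d2) - S_0 * exp(-qT) * N(-d1)
N(-d1) = 0.32146147; N(-d2) = 0.55912711
P = 8.6700 * 0.95170516 * 0.55912711 - 9.1000 * 0.99850112 * 0.32146147 = 1.6926


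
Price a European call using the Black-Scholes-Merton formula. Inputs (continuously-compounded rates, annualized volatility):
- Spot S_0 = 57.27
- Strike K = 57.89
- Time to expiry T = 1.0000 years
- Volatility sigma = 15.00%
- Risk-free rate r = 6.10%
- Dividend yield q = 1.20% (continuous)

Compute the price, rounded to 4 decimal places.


Answer: Price = 4.4879

Derivation:
d1 = (ln(S/K) + (r - q + 0.5*sigma^2) * T) / (sigma * sqrt(T)) = 0.32988179
d2 = d1 - sigma * sqrt(T) = 0.17988179
exp(-rT) = 0.94082324; exp(-qT) = 0.98807171
C = S_0 * exp(-qT) * N(d1) - K * exp(-rT) * N(d2)
N(d1) = 0.62925536; N(d2) = 0.57137731
C = 57.2700 * 0.98807171 * 0.62925536 - 57.8900 * 0.94082324 * 0.57137731 = 4.4879


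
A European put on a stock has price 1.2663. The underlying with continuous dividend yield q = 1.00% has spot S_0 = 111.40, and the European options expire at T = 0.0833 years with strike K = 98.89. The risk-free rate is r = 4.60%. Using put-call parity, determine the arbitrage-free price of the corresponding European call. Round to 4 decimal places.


Answer: Call price = 14.0617

Derivation:
Put-call parity: C - P = S_0 * exp(-qT) - K * exp(-rT).
S_0 * exp(-qT) = 111.4000 * 0.99916735 = 111.30724244
K * exp(-rT) = 98.8900 * 0.99617553 = 98.51179836
C = P + S*exp(-qT) - K*exp(-rT)
C = 1.2663 + 111.30724244 - 98.51179836 = 14.0617


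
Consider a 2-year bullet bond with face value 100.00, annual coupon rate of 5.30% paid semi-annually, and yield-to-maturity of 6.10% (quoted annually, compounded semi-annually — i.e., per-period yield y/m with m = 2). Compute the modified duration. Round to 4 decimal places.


Coupon per period c = face * coupon_rate / m = 2.650000
Periods per year m = 2; per-period yield y/m = 0.030500
Number of cashflows N = 4
Cashflows (t years, CF_t, discount factor 1/(1+y/m)^(m*t), PV):
  t = 0.5000: CF_t = 2.650000, DF = 0.970403, PV = 2.571567
  t = 1.0000: CF_t = 2.650000, DF = 0.941681, PV = 2.495456
  t = 1.5000: CF_t = 2.650000, DF = 0.913810, PV = 2.421597
  t = 2.0000: CF_t = 102.650000, DF = 0.886764, PV = 91.026317
Price P = sum_t PV_t = 98.514937
First compute Macaulay numerator sum_t t * PV_t:
  t * PV_t at t = 0.5000: 1.285784
  t * PV_t at t = 1.0000: 2.495456
  t * PV_t at t = 1.5000: 3.632396
  t * PV_t at t = 2.0000: 182.052633
Macaulay duration D = 189.466268 / 98.514937 = 1.923224
Modified duration = D / (1 + y/m) = 1.923224 / (1 + 0.030500) = 1.866302

Answer: Modified duration = 1.8663


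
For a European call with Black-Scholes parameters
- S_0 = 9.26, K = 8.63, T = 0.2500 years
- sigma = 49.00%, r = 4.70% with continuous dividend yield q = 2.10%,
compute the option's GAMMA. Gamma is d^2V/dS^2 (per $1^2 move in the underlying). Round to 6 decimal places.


d1 = 0.4366205860; d2 = 0.1916205860
phi(d1) = 0.3626716856; exp(-qT) = 0.9947637572; exp(-rT) = 0.9883187617
Gamma = exp(-qT) * phi(d1) / (S * sigma * sqrt(T)) = 0.9947637572 * 0.3626716856 / (9.2600 * 0.4900 * 0.5000000000) = 0.159022

Answer: Gamma = 0.159022


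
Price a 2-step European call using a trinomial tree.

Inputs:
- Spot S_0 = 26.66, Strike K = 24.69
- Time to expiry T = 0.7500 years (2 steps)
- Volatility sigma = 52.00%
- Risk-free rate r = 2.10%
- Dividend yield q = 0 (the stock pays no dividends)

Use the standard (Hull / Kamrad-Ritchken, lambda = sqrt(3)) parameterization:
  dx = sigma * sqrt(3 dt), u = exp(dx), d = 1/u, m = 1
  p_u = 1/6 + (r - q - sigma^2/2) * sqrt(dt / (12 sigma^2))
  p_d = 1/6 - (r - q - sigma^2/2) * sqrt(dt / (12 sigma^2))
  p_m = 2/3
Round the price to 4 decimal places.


Answer: Price = V(0,0) = 5.4817

Derivation:
dt = T/N = 0.375000; dx = sigma*sqrt(3*dt) = 0.551543
u = exp(dx) = 1.735930; d = 1/u = 0.576060
p_u = 0.127844, p_m = 0.666667, p_d = 0.205490
Discount per step: exp(-r*dt) = 0.992156
Stock lattice S(k, j) with j the centered position index:
  k=0: S(0,+0) = 26.6600
  k=1: S(1,-1) = 15.3578; S(1,+0) = 26.6600; S(1,+1) = 46.2799
  k=2: S(2,-2) = 8.8470; S(2,-1) = 15.3578; S(2,+0) = 26.6600; S(2,+1) = 46.2799; S(2,+2) = 80.3387
Terminal payoffs V(N, j) = max(S_T - K, 0):
  V(2,-2) = 0.000000; V(2,-1) = 0.000000; V(2,+0) = 1.970000; V(2,+1) = 21.589894; V(2,+2) = 55.648655
Backward induction: V(k, j) = exp(-r*dt) * [p_u * V(k+1, j+1) + p_m * V(k+1, j) + p_d * V(k+1, j-1)]
  V(1,-1) = exp(-r*dt) * [p_u*1.970000 + p_m*0.000000 + p_d*0.000000] = 0.249877
  V(1,+0) = exp(-r*dt) * [p_u*21.589894 + p_m*1.970000 + p_d*0.000000] = 4.041514
  V(1,+1) = exp(-r*dt) * [p_u*55.648655 + p_m*21.589894 + p_d*1.970000] = 21.740529
  V(0,+0) = exp(-r*dt) * [p_u*21.740529 + p_m*4.041514 + p_d*0.249877] = 5.481742


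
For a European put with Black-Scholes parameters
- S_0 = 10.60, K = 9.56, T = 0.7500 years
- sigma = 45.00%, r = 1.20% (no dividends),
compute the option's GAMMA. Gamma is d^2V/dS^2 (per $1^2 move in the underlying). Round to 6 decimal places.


d1 = 0.4829311094; d2 = 0.0932196777
phi(d1) = 0.3550311448; exp(-qT) = 1.0000000000; exp(-rT) = 0.9910403788
Gamma = exp(-qT) * phi(d1) / (S * sigma * sqrt(T)) = 1.0000000000 * 0.3550311448 / (10.6000 * 0.4500 * 0.8660254038) = 0.085944

Answer: Gamma = 0.085944


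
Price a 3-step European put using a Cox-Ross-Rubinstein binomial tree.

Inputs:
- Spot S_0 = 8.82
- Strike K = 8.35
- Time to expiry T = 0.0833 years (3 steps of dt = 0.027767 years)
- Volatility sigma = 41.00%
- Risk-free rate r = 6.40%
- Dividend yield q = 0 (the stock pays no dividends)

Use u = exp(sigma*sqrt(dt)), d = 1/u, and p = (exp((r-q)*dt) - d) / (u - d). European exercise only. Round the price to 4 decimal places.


dt = T/N = 0.027767
u = exp(sigma*sqrt(dt)) = 1.070708; d = 1/u = 0.933962
p = (exp((r-q)*dt) - d) / (u - d) = 0.495934
Discount per step: exp(-r*dt) = 0.998225
Stock lattice S(k, i) with i counting down-moves:
  k=0: S(0,0) = 8.8200
  k=1: S(1,0) = 9.4436; S(1,1) = 8.2375
  k=2: S(2,0) = 10.1114; S(2,1) = 8.8200; S(2,2) = 7.6936
  k=3: S(3,0) = 10.8263; S(3,1) = 9.4436; S(3,2) = 8.2375; S(3,3) = 7.1855
Terminal payoffs V(N, i) = max(K - S_T, 0):
  V(3,0) = 0.000000; V(3,1) = 0.000000; V(3,2) = 0.112456; V(3,3) = 1.164516
Backward induction: V(k, i) = exp(-r*dt) * [p * V(k+1, i) + (1-p) * V(k+1, i+1)].
  V(2,0) = exp(-r*dt) * [p*0.000000 + (1-p)*0.000000] = 0.000000
  V(2,1) = exp(-r*dt) * [p*0.000000 + (1-p)*0.112456] = 0.056585
  V(2,2) = exp(-r*dt) * [p*0.112456 + (1-p)*1.164516] = 0.641623
  V(1,0) = exp(-r*dt) * [p*0.000000 + (1-p)*0.056585] = 0.028472
  V(1,1) = exp(-r*dt) * [p*0.056585 + (1-p)*0.641623] = 0.350859
  V(0,0) = exp(-r*dt) * [p*0.028472 + (1-p)*0.350859] = 0.190637

Answer: Price = V(0,0) = 0.1906


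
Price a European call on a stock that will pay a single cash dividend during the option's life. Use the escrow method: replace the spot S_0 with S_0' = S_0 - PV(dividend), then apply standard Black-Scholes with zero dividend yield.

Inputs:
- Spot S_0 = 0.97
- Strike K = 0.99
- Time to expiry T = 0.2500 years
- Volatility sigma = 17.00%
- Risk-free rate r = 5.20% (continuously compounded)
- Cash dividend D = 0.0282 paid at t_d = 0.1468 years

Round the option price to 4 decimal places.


Answer: Price = 0.0179

Derivation:
PV(D) = D * exp(-r * t_d) = 0.0282 * 0.99239546 = 0.02798555
S_0' = S_0 - PV(D) = 0.9700 - 0.02798555 = 0.94201445
d1 = (ln(S_0'/K) + (r + sigma^2/2)*T) / (sigma*sqrt(T)) = -0.38908037
d2 = d1 - sigma*sqrt(T) = -0.47408037
exp(-rT) = 0.98708414
N(d1) = 0.34860835; N(d2) = 0.31772130
C = S_0' * N(d1) - K * exp(-rT) * N(d2) = 0.94201445 * 0.34860835 - 0.9900 * 0.98708414 * 0.31772130 = 0.0179


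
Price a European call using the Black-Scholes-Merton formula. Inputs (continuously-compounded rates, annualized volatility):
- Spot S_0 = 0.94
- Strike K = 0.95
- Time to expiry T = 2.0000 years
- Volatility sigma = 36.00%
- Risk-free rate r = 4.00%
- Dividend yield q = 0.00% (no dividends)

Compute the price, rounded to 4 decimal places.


Answer: Price = 0.2157

Derivation:
d1 = (ln(S/K) + (r - q + 0.5*sigma^2) * T) / (sigma * sqrt(T)) = 0.39090806
d2 = d1 - sigma * sqrt(T) = -0.11820883
exp(-rT) = 0.92311635; exp(-qT) = 1.00000000
C = S_0 * exp(-qT) * N(d1) - K * exp(-rT) * N(d2)
N(d1) = 0.65206740; N(d2) = 0.45295110
C = 0.9400 * 1.00000000 * 0.65206740 - 0.9500 * 0.92311635 * 0.45295110 = 0.2157


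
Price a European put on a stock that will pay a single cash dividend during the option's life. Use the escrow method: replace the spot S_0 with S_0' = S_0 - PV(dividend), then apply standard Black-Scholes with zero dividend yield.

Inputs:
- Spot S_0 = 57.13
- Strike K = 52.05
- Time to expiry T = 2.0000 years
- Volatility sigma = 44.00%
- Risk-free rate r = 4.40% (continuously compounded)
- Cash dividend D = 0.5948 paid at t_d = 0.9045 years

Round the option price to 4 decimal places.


PV(D) = D * exp(-r * t_d) = 0.5948 * 0.96098354 = 0.57159301
S_0' = S_0 - PV(D) = 57.1300 - 0.57159301 = 56.55840699
d1 = (ln(S_0'/K) + (r + sigma^2/2)*T) / (sigma*sqrt(T)) = 0.58604538
d2 = d1 - sigma*sqrt(T) = -0.03620859
exp(-rT) = 0.91576088
N(-d1) = 0.27892251; N(-d2) = 0.51444198
P = K * exp(-rT) * N(-d2) - S_0' * N(-d1) = 52.0500 * 0.91576088 * 0.51444198 - 56.55840699 * 0.27892251 = 8.7456

Answer: Price = 8.7456


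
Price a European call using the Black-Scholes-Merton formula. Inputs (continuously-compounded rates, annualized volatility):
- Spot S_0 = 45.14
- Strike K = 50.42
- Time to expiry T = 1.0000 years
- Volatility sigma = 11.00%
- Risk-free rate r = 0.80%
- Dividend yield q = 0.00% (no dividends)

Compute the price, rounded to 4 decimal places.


d1 = (ln(S/K) + (r - q + 0.5*sigma^2) * T) / (sigma * sqrt(T)) = -0.87790137
d2 = d1 - sigma * sqrt(T) = -0.98790137
exp(-rT) = 0.99203191; exp(-qT) = 1.00000000
C = S_0 * exp(-qT) * N(d1) - K * exp(-rT) * N(d2)
N(d1) = 0.18999862; N(d2) = 0.16160048
C = 45.1400 * 1.00000000 * 0.18999862 - 50.4200 * 0.99203191 * 0.16160048 = 0.4936

Answer: Price = 0.4936


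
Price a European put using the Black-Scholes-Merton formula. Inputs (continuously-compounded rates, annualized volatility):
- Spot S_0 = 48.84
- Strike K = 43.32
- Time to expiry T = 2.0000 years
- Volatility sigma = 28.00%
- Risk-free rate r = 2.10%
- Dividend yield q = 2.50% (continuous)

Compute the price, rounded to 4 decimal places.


Answer: Price = 4.7156

Derivation:
d1 = (ln(S/K) + (r - q + 0.5*sigma^2) * T) / (sigma * sqrt(T)) = 0.48066903
d2 = d1 - sigma * sqrt(T) = 0.08468924
exp(-rT) = 0.95886978; exp(-qT) = 0.95122942
P = K * exp(-rT) * N(-d2) - S_0 * exp(-qT) * N(-d1)
N(-d1) = 0.31537587; N(-d2) = 0.46625423
P = 43.3200 * 0.95886978 * 0.46625423 - 48.8400 * 0.95122942 * 0.31537587 = 4.7156


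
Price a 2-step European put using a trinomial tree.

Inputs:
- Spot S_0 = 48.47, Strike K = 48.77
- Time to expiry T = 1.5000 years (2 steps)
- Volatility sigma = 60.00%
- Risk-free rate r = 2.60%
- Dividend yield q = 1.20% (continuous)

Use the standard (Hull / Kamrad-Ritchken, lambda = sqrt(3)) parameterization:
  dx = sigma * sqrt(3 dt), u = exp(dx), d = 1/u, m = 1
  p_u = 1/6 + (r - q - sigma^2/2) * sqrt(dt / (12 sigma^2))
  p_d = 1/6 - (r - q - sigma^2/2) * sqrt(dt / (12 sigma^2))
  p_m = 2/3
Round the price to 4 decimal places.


Answer: Price = V(0,0) = 11.1110

Derivation:
dt = T/N = 0.750000; dx = sigma*sqrt(3*dt) = 0.900000
u = exp(dx) = 2.459603; d = 1/u = 0.406570
p_u = 0.097500, p_m = 0.666667, p_d = 0.235833
Discount per step: exp(-r*dt) = 0.980689
Stock lattice S(k, j) with j the centered position index:
  k=0: S(0,+0) = 48.4700
  k=1: S(1,-1) = 19.7064; S(1,+0) = 48.4700; S(1,+1) = 119.2170
  k=2: S(2,-2) = 8.0120; S(2,-1) = 19.7064; S(2,+0) = 48.4700; S(2,+1) = 119.2170; S(2,+2) = 293.2264
Terminal payoffs V(N, j) = max(K - S_T, 0):
  V(2,-2) = 40.757963; V(2,-1) = 29.063569; V(2,+0) = 0.300000; V(2,+1) = 0.000000; V(2,+2) = 0.000000
Backward induction: V(k, j) = exp(-r*dt) * [p_u * V(k+1, j+1) + p_m * V(k+1, j) + p_d * V(k+1, j-1)]
  V(1,-1) = exp(-r*dt) * [p_u*0.300000 + p_m*29.063569 + p_d*40.757963] = 28.456697
  V(1,+0) = exp(-r*dt) * [p_u*0.000000 + p_m*0.300000 + p_d*29.063569] = 6.917935
  V(1,+1) = exp(-r*dt) * [p_u*0.000000 + p_m*0.000000 + p_d*0.300000] = 0.069384
  V(0,+0) = exp(-r*dt) * [p_u*0.069384 + p_m*6.917935 + p_d*28.456697] = 11.110969


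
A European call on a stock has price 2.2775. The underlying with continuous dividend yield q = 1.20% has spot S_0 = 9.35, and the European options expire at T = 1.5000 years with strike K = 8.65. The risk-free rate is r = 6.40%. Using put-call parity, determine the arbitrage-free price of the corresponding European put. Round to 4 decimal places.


Answer: Put price = 0.9525

Derivation:
Put-call parity: C - P = S_0 * exp(-qT) - K * exp(-rT).
S_0 * exp(-qT) = 9.3500 * 0.98216103 = 9.18320565
K * exp(-rT) = 8.6500 * 0.90846402 = 7.85821374
P = C - S*exp(-qT) + K*exp(-rT)
P = 2.2775 - 9.18320565 + 7.85821374 = 0.9525


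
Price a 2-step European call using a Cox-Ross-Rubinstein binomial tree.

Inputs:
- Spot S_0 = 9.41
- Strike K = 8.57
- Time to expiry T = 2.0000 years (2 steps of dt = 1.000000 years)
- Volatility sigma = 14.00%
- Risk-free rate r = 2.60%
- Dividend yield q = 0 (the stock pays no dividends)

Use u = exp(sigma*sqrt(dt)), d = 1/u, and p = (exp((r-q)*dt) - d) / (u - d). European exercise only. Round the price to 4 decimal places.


dt = T/N = 1.000000
u = exp(sigma*sqrt(dt)) = 1.150274; d = 1/u = 0.869358
p = (exp((r-q)*dt) - d) / (u - d) = 0.558825
Discount per step: exp(-r*dt) = 0.974335
Stock lattice S(k, i) with i counting down-moves:
  k=0: S(0,0) = 9.4100
  k=1: S(1,0) = 10.8241; S(1,1) = 8.1807
  k=2: S(2,0) = 12.4507; S(2,1) = 9.4100; S(2,2) = 7.1119
Terminal payoffs V(N, i) = max(S_T - K, 0):
  V(2,0) = 3.880652; V(2,1) = 0.840000; V(2,2) = 0.000000
Backward induction: V(k, i) = exp(-r*dt) * [p * V(k+1, i) + (1-p) * V(k+1, i+1)].
  V(1,0) = exp(-r*dt) * [p*3.880652 + (1-p)*0.840000] = 2.474025
  V(1,1) = exp(-r*dt) * [p*0.840000 + (1-p)*0.000000] = 0.457366
  V(0,0) = exp(-r*dt) * [p*2.474025 + (1-p)*0.457366] = 1.543664

Answer: Price = V(0,0) = 1.5437


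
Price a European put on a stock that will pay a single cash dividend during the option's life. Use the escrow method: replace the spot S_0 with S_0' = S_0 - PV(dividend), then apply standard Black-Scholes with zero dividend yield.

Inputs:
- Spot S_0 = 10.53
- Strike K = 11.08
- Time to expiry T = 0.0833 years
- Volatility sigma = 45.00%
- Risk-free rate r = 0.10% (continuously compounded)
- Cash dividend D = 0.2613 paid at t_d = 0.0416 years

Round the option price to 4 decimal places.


Answer: Price = 1.0496

Derivation:
PV(D) = D * exp(-r * t_d) = 0.2613 * 0.99995840 = 0.26128913
S_0' = S_0 - PV(D) = 10.5300 - 0.26128913 = 10.26871087
d1 = (ln(S_0'/K) + (r + sigma^2/2)*T) / (sigma*sqrt(T)) = -0.51989447
d2 = d1 - sigma*sqrt(T) = -0.64977230
exp(-rT) = 0.99991670
N(-d1) = 0.69843143; N(-d2) = 0.74208034
P = K * exp(-rT) * N(-d2) - S_0' * N(-d1) = 11.0800 * 0.99991670 * 0.74208034 - 10.26871087 * 0.69843143 = 1.0496


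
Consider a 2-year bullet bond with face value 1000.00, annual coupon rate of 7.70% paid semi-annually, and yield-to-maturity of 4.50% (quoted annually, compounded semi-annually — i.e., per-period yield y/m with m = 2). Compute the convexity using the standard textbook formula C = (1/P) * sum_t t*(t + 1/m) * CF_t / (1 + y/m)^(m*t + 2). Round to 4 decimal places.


Coupon per period c = face * coupon_rate / m = 38.500000
Periods per year m = 2; per-period yield y/m = 0.022500
Number of cashflows N = 4
Cashflows (t years, CF_t, discount factor 1/(1+y/m)^(m*t), PV):
  t = 0.5000: CF_t = 38.500000, DF = 0.977995, PV = 37.652812
  t = 1.0000: CF_t = 38.500000, DF = 0.956474, PV = 36.824266
  t = 1.5000: CF_t = 38.500000, DF = 0.935427, PV = 36.013952
  t = 2.0000: CF_t = 1038.500000, DF = 0.914843, PV = 950.064814
Price P = sum_t PV_t = 1060.555843
Convexity numerator sum_t t*(t + 1/m) * CF_t / (1+y/m)^(m*t + 2):
  t = 0.5000: term = 18.006976
  t = 1.0000: term = 52.832203
  t = 1.5000: term = 103.339273
  t = 2.0000: term = 4543.563532
Convexity = (1/P) * sum = 4717.741984 / 1060.555843 = 4.448367

Answer: Convexity = 4.4484


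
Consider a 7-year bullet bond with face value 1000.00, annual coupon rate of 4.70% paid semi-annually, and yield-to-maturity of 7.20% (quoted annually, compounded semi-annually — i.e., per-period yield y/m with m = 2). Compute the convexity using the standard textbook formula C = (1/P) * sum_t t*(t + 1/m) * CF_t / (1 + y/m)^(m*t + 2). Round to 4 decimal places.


Coupon per period c = face * coupon_rate / m = 23.500000
Periods per year m = 2; per-period yield y/m = 0.036000
Number of cashflows N = 14
Cashflows (t years, CF_t, discount factor 1/(1+y/m)^(m*t), PV):
  t = 0.5000: CF_t = 23.500000, DF = 0.965251, PV = 22.683398
  t = 1.0000: CF_t = 23.500000, DF = 0.931709, PV = 21.895172
  t = 1.5000: CF_t = 23.500000, DF = 0.899333, PV = 21.134335
  t = 2.0000: CF_t = 23.500000, DF = 0.868082, PV = 20.399938
  t = 2.5000: CF_t = 23.500000, DF = 0.837917, PV = 19.691060
  t = 3.0000: CF_t = 23.500000, DF = 0.808801, PV = 19.006814
  t = 3.5000: CF_t = 23.500000, DF = 0.780696, PV = 18.346346
  t = 4.0000: CF_t = 23.500000, DF = 0.753567, PV = 17.708828
  t = 4.5000: CF_t = 23.500000, DF = 0.727381, PV = 17.093463
  t = 5.0000: CF_t = 23.500000, DF = 0.702106, PV = 16.499482
  t = 5.5000: CF_t = 23.500000, DF = 0.677708, PV = 15.926141
  t = 6.0000: CF_t = 23.500000, DF = 0.654158, PV = 15.372723
  t = 6.5000: CF_t = 23.500000, DF = 0.631427, PV = 14.838536
  t = 7.0000: CF_t = 1023.500000, DF = 0.609486, PV = 623.808476
Price P = sum_t PV_t = 864.404710
Convexity numerator sum_t t*(t + 1/m) * CF_t / (1+y/m)^(m*t + 2):
  t = 0.5000: term = 10.567168
  t = 1.0000: term = 30.599907
  t = 1.5000: term = 59.073179
  t = 2.0000: term = 95.034071
  t = 2.5000: term = 137.597593
  t = 3.0000: term = 185.942694
  t = 3.5000: term = 239.308486
  t = 4.0000: term = 296.990675
  t = 4.5000: term = 358.338170
  t = 5.0000: term = 422.749878
  t = 5.5000: term = 489.671674
  t = 6.0000: term = 558.593520
  t = 6.5000: term = 629.046757
  t = 7.0000: term = 30513.432434
Convexity = (1/P) * sum = 34026.946204 / 864.404710 = 39.364601

Answer: Convexity = 39.3646


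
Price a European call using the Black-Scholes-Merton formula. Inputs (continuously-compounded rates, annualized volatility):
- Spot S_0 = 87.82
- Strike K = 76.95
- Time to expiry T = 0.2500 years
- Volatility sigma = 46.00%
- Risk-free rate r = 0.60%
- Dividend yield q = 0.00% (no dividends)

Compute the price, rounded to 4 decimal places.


d1 = (ln(S/K) + (r - q + 0.5*sigma^2) * T) / (sigma * sqrt(T)) = 0.69601480
d2 = d1 - sigma * sqrt(T) = 0.46601480
exp(-rT) = 0.99850112; exp(-qT) = 1.00000000
C = S_0 * exp(-qT) * N(d1) - K * exp(-rT) * N(d2)
N(d1) = 0.75679022; N(d2) = 0.67939755
C = 87.8200 * 1.00000000 * 0.75679022 - 76.9500 * 0.99850112 * 0.67939755 = 14.2600

Answer: Price = 14.2600


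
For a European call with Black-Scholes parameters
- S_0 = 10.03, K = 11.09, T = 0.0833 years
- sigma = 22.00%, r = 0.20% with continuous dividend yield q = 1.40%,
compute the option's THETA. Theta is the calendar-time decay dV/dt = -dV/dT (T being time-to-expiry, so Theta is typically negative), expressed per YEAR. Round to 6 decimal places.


d1 = -1.5661964677; d2 = -1.6296922943
phi(d1) = 0.1170183849; exp(-qT) = 0.9988344797; exp(-rT) = 0.9998334139
Theta = -S*exp(-qT)*phi(d1)*sigma/(2*sqrt(T)) - r*K*exp(-rT)*N(d2) + q*S*exp(-qT)*N(d1)
N(d1) = 0.0586513147; N(d2) = 0.0515832734; sqrt(T) = 0.2886173938
Term 1 = -10.0300 * 0.9988344797 * 0.1170183849 * 0.2200 / (2 * 0.2886173938) = -0.4468057391
Term 2 = -0.0020 * 11.0900 * 0.9998334139 * 0.0515832734 = -0.0011439264
Term 3 = 0.0140 * 10.0300 * 0.9988344797 * 0.0586513147 = 0.0082262186
Theta = -0.4468057391 + (-0.0011439264) + (0.0082262186) = -0.439723

Answer: Theta = -0.439723


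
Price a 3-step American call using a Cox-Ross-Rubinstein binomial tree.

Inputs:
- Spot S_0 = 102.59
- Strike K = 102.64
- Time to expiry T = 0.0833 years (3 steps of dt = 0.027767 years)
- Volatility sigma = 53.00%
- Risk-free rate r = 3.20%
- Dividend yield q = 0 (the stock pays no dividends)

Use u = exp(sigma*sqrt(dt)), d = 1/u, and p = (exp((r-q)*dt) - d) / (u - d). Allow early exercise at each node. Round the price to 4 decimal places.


Answer: Price = V(0,0) = 6.8909

Derivation:
dt = T/N = 0.027767
u = exp(sigma*sqrt(dt)) = 1.092333; d = 1/u = 0.915472
p = (exp((r-q)*dt) - d) / (u - d) = 0.482962
Discount per step: exp(-r*dt) = 0.999112
Stock lattice S(k, i) with i counting down-moves:
  k=0: S(0,0) = 102.5900
  k=1: S(1,0) = 112.0624; S(1,1) = 93.9183
  k=2: S(2,0) = 122.4095; S(2,1) = 102.5900; S(2,2) = 85.9795
  k=3: S(3,0) = 133.7119; S(3,1) = 112.0624; S(3,2) = 93.9183; S(3,3) = 78.7118
Terminal payoffs V(N, i) = max(S_T - K, 0):
  V(3,0) = 31.071896; V(3,1) = 9.422430; V(3,2) = 0.000000; V(3,3) = 0.000000
Backward induction: V(k, i) = exp(-r*dt) * [p * V(k+1, i) + (1-p) * V(k+1, i+1)]; then take max(V_cont, immediate exercise) for American.
  V(2,0) = exp(-r*dt) * [p*31.071896 + (1-p)*9.422430] = 19.860635; exercise = 19.769477; V(2,0) = max -> 19.860635
  V(2,1) = exp(-r*dt) * [p*9.422430 + (1-p)*0.000000] = 4.546630; exercise = 0.000000; V(2,1) = max -> 4.546630
  V(2,2) = exp(-r*dt) * [p*0.000000 + (1-p)*0.000000] = 0.000000; exercise = 0.000000; V(2,2) = max -> 0.000000
  V(1,0) = exp(-r*dt) * [p*19.860635 + (1-p)*4.546630] = 11.932099; exercise = 9.422430; V(1,0) = max -> 11.932099
  V(1,1) = exp(-r*dt) * [p*4.546630 + (1-p)*0.000000] = 2.193897; exercise = 0.000000; V(1,1) = max -> 2.193897
  V(0,0) = exp(-r*dt) * [p*11.932099 + (1-p)*2.193897] = 6.890949; exercise = 0.000000; V(0,0) = max -> 6.890949


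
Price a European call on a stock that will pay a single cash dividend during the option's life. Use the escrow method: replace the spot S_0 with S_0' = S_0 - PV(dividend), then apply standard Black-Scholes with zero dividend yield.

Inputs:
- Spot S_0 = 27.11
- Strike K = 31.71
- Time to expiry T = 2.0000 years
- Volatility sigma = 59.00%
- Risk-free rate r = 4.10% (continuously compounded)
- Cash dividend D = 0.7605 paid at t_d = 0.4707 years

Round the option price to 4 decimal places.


PV(D) = D * exp(-r * t_d) = 0.7605 * 0.98088633 = 0.74596405
S_0' = S_0 - PV(D) = 27.1100 - 0.74596405 = 26.36403595
d1 = (ln(S_0'/K) + (r + sigma^2/2)*T) / (sigma*sqrt(T)) = 0.29419084
d2 = d1 - sigma*sqrt(T) = -0.54019516
exp(-rT) = 0.92127196
N(d1) = 0.61569396; N(d2) = 0.29453122
C = S_0' * N(d1) - K * exp(-rT) * N(d2) = 26.36403595 * 0.61569396 - 31.7100 * 0.92127196 * 0.29453122 = 7.6279

Answer: Price = 7.6279


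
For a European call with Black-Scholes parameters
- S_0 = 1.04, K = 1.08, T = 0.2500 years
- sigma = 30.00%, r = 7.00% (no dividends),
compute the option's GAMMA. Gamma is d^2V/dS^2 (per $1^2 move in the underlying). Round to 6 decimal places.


Answer: Gamma = 2.552733

Derivation:
d1 = -0.0599355199; d2 = -0.2099355199
phi(d1) = 0.3982263700; exp(-qT) = 1.0000000000; exp(-rT) = 0.9826522357
Gamma = exp(-qT) * phi(d1) / (S * sigma * sqrt(T)) = 1.0000000000 * 0.3982263700 / (1.0400 * 0.3000 * 0.5000000000) = 2.552733


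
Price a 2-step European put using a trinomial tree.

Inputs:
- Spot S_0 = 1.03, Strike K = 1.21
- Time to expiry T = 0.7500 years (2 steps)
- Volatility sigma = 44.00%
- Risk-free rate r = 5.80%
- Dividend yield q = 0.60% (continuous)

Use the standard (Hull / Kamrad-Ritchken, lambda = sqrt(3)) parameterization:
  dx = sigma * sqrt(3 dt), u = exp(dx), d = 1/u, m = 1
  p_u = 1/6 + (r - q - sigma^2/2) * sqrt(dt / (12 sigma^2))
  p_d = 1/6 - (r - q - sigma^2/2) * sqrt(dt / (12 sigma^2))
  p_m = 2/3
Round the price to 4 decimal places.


Answer: Price = V(0,0) = 0.2453

Derivation:
dt = T/N = 0.375000; dx = sigma*sqrt(3*dt) = 0.466690
u = exp(dx) = 1.594708; d = 1/u = 0.627074
p_u = 0.148668, p_m = 0.666667, p_d = 0.184666
Discount per step: exp(-r*dt) = 0.978485
Stock lattice S(k, j) with j the centered position index:
  k=0: S(0,+0) = 1.0300
  k=1: S(1,-1) = 0.6459; S(1,+0) = 1.0300; S(1,+1) = 1.6425
  k=2: S(2,-2) = 0.4050; S(2,-1) = 0.6459; S(2,+0) = 1.0300; S(2,+1) = 1.6425; S(2,+2) = 2.6194
Terminal payoffs V(N, j) = max(K - S_T, 0):
  V(2,-2) = 0.804981; V(2,-1) = 0.564114; V(2,+0) = 0.180000; V(2,+1) = 0.000000; V(2,+2) = 0.000000
Backward induction: V(k, j) = exp(-r*dt) * [p_u * V(k+1, j+1) + p_m * V(k+1, j) + p_d * V(k+1, j-1)]
  V(1,-1) = exp(-r*dt) * [p_u*0.180000 + p_m*0.564114 + p_d*0.804981] = 0.539623
  V(1,+0) = exp(-r*dt) * [p_u*0.000000 + p_m*0.180000 + p_d*0.564114] = 0.219349
  V(1,+1) = exp(-r*dt) * [p_u*0.000000 + p_m*0.000000 + p_d*0.180000] = 0.032525
  V(0,+0) = exp(-r*dt) * [p_u*0.032525 + p_m*0.219349 + p_d*0.539623] = 0.245324


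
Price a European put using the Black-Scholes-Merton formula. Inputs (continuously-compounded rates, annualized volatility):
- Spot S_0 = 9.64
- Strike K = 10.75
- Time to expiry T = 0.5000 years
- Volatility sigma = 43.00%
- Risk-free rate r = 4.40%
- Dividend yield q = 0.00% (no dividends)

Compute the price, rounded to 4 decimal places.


d1 = (ln(S/K) + (r - q + 0.5*sigma^2) * T) / (sigma * sqrt(T)) = -0.13405313
d2 = d1 - sigma * sqrt(T) = -0.43810904
exp(-rT) = 0.97824024; exp(-qT) = 1.00000000
P = K * exp(-rT) * N(-d2) - S_0 * exp(-qT) * N(-d1)
N(-d1) = 0.55331972; N(-d2) = 0.66934638
P = 10.7500 * 0.97824024 * 0.66934638 - 9.6400 * 1.00000000 * 0.55331972 = 1.7049

Answer: Price = 1.7049


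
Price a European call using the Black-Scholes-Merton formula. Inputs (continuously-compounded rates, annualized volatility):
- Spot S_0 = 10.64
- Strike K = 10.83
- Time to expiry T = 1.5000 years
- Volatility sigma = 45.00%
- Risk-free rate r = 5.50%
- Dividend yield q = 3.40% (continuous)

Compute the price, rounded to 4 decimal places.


Answer: Price = 2.2502

Derivation:
d1 = (ln(S/K) + (r - q + 0.5*sigma^2) * T) / (sigma * sqrt(T)) = 0.30060759
d2 = d1 - sigma * sqrt(T) = -0.25052760
exp(-rT) = 0.92081144; exp(-qT) = 0.95027867
C = S_0 * exp(-qT) * N(d1) - K * exp(-rT) * N(d2)
N(d1) = 0.61814313; N(d2) = 0.40108968
C = 10.6400 * 0.95027867 * 0.61814313 - 10.8300 * 0.92081144 * 0.40108968 = 2.2502


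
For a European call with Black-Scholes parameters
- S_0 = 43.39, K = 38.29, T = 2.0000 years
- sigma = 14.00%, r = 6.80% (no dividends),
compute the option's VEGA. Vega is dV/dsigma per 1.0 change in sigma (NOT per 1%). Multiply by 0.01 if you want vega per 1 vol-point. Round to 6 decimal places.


Answer: Vega = 8.964620

Derivation:
d1 = 1.4174472340; d2 = 1.2194573353
phi(d1) = 0.1460922710; exp(-qT) = 1.0000000000; exp(-rT) = 0.8728426325
Vega = S * exp(-qT) * phi(d1) * sqrt(T) = 43.3900 * 1.0000000000 * 0.1460922710 * 1.4142135624 = 8.964620


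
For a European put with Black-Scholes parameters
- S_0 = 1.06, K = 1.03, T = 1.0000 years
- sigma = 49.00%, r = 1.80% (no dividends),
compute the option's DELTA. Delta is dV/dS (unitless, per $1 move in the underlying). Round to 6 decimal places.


Answer: Delta = -0.366805

Derivation:
d1 = 0.3403267467; d2 = -0.1496732533
phi(d1) = 0.3764953131; exp(-qT) = 1.0000000000; exp(-rT) = 0.9821610324
N(-d1) = 0.3668052385
Delta = -exp(-qT) * N(-d1) = -1.0000000000 * 0.3668052385 = -0.366805


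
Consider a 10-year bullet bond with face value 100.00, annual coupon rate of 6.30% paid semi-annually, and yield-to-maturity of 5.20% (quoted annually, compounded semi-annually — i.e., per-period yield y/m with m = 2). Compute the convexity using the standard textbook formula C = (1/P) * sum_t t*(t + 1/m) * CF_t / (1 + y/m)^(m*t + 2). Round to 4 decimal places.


Answer: Convexity = 69.4613

Derivation:
Coupon per period c = face * coupon_rate / m = 3.150000
Periods per year m = 2; per-period yield y/m = 0.026000
Number of cashflows N = 20
Cashflows (t years, CF_t, discount factor 1/(1+y/m)^(m*t), PV):
  t = 0.5000: CF_t = 3.150000, DF = 0.974659, PV = 3.070175
  t = 1.0000: CF_t = 3.150000, DF = 0.949960, PV = 2.992374
  t = 1.5000: CF_t = 3.150000, DF = 0.925887, PV = 2.916544
  t = 2.0000: CF_t = 3.150000, DF = 0.902424, PV = 2.842635
  t = 2.5000: CF_t = 3.150000, DF = 0.879555, PV = 2.770599
  t = 3.0000: CF_t = 3.150000, DF = 0.857266, PV = 2.700389
  t = 3.5000: CF_t = 3.150000, DF = 0.835542, PV = 2.631958
  t = 4.0000: CF_t = 3.150000, DF = 0.814369, PV = 2.565262
  t = 4.5000: CF_t = 3.150000, DF = 0.793732, PV = 2.500255
  t = 5.0000: CF_t = 3.150000, DF = 0.773618, PV = 2.436896
  t = 5.5000: CF_t = 3.150000, DF = 0.754013, PV = 2.375142
  t = 6.0000: CF_t = 3.150000, DF = 0.734906, PV = 2.314953
  t = 6.5000: CF_t = 3.150000, DF = 0.716282, PV = 2.256290
  t = 7.0000: CF_t = 3.150000, DF = 0.698131, PV = 2.199113
  t = 7.5000: CF_t = 3.150000, DF = 0.680440, PV = 2.143385
  t = 8.0000: CF_t = 3.150000, DF = 0.663197, PV = 2.089069
  t = 8.5000: CF_t = 3.150000, DF = 0.646390, PV = 2.036130
  t = 9.0000: CF_t = 3.150000, DF = 0.630010, PV = 1.984532
  t = 9.5000: CF_t = 3.150000, DF = 0.614045, PV = 1.934242
  t = 10.0000: CF_t = 103.150000, DF = 0.598484, PV = 61.733659
Price P = sum_t PV_t = 108.493601
Convexity numerator sum_t t*(t + 1/m) * CF_t / (1+y/m)^(m*t + 2):
  t = 0.5000: term = 1.458272
  t = 1.0000: term = 4.263953
  t = 1.5000: term = 8.311798
  t = 2.0000: term = 13.501947
  t = 2.5000: term = 19.739688
  t = 3.0000: term = 26.935247
  t = 3.5000: term = 35.003570
  t = 4.0000: term = 43.864123
  t = 4.5000: term = 53.440696
  t = 5.0000: term = 63.661214
  t = 5.5000: term = 74.457561
  t = 6.0000: term = 85.765399
  t = 6.5000: term = 97.524007
  t = 7.0000: term = 109.676122
  t = 7.5000: term = 122.167777
  t = 8.0000: term = 134.948162
  t = 8.5000: term = 147.969475
  t = 9.0000: term = 161.186792
  t = 9.5000: term = 174.557930
  t = 10.0000: term = 6157.672605
Convexity = (1/P) * sum = 7536.106338 / 108.493601 = 69.461298


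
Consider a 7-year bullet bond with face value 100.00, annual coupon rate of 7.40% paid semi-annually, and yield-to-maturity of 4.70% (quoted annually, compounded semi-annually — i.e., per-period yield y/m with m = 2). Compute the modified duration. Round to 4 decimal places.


Coupon per period c = face * coupon_rate / m = 3.700000
Periods per year m = 2; per-period yield y/m = 0.023500
Number of cashflows N = 14
Cashflows (t years, CF_t, discount factor 1/(1+y/m)^(m*t), PV):
  t = 0.5000: CF_t = 3.700000, DF = 0.977040, PV = 3.615046
  t = 1.0000: CF_t = 3.700000, DF = 0.954606, PV = 3.532043
  t = 1.5000: CF_t = 3.700000, DF = 0.932688, PV = 3.450946
  t = 2.0000: CF_t = 3.700000, DF = 0.911273, PV = 3.371711
  t = 2.5000: CF_t = 3.700000, DF = 0.890350, PV = 3.294295
  t = 3.0000: CF_t = 3.700000, DF = 0.869907, PV = 3.218657
  t = 3.5000: CF_t = 3.700000, DF = 0.849934, PV = 3.144755
  t = 4.0000: CF_t = 3.700000, DF = 0.830419, PV = 3.072550
  t = 4.5000: CF_t = 3.700000, DF = 0.811352, PV = 3.002003
  t = 5.0000: CF_t = 3.700000, DF = 0.792723, PV = 2.933076
  t = 5.5000: CF_t = 3.700000, DF = 0.774522, PV = 2.865731
  t = 6.0000: CF_t = 3.700000, DF = 0.756739, PV = 2.799932
  t = 6.5000: CF_t = 3.700000, DF = 0.739363, PV = 2.735645
  t = 7.0000: CF_t = 103.700000, DF = 0.722387, PV = 74.911570
Price P = sum_t PV_t = 115.947960
First compute Macaulay numerator sum_t t * PV_t:
  t * PV_t at t = 0.5000: 1.807523
  t * PV_t at t = 1.0000: 3.532043
  t * PV_t at t = 1.5000: 5.176419
  t * PV_t at t = 2.0000: 6.743422
  t * PV_t at t = 2.5000: 8.235738
  t * PV_t at t = 3.0000: 9.655970
  t * PV_t at t = 3.5000: 11.006642
  t * PV_t at t = 4.0000: 12.290200
  t * PV_t at t = 4.5000: 13.509013
  t * PV_t at t = 5.0000: 14.665378
  t * PV_t at t = 5.5000: 15.761520
  t * PV_t at t = 6.0000: 16.799595
  t * PV_t at t = 6.5000: 17.781691
  t * PV_t at t = 7.0000: 524.380989
Macaulay duration D = 661.346143 / 115.947960 = 5.703819
Modified duration = D / (1 + y/m) = 5.703819 / (1 + 0.023500) = 5.572857

Answer: Modified duration = 5.5729


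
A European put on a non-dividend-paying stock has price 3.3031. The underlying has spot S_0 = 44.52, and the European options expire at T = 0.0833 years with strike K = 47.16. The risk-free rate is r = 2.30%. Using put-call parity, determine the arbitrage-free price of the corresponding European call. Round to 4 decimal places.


Answer: Call price = 0.7534

Derivation:
Put-call parity: C - P = S_0 * exp(-qT) - K * exp(-rT).
S_0 * exp(-qT) = 44.5200 * 1.00000000 = 44.52000000
K * exp(-rT) = 47.1600 * 0.99808593 = 47.06973266
C = P + S*exp(-qT) - K*exp(-rT)
C = 3.3031 + 44.52000000 - 47.06973266 = 0.7534


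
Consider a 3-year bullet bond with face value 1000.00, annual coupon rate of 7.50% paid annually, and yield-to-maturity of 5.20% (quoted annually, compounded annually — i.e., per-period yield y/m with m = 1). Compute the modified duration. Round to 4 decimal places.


Answer: Modified duration = 2.6635

Derivation:
Coupon per period c = face * coupon_rate / m = 75.000000
Periods per year m = 1; per-period yield y/m = 0.052000
Number of cashflows N = 3
Cashflows (t years, CF_t, discount factor 1/(1+y/m)^(m*t), PV):
  t = 1.0000: CF_t = 75.000000, DF = 0.950570, PV = 71.292776
  t = 2.0000: CF_t = 75.000000, DF = 0.903584, PV = 67.768798
  t = 3.0000: CF_t = 1075.000000, DF = 0.858920, PV = 923.339138
Price P = sum_t PV_t = 1062.400712
First compute Macaulay numerator sum_t t * PV_t:
  t * PV_t at t = 1.0000: 71.292776
  t * PV_t at t = 2.0000: 135.537596
  t * PV_t at t = 3.0000: 2770.017415
Macaulay duration D = 2976.847787 / 1062.400712 = 2.802001
Modified duration = D / (1 + y/m) = 2.802001 / (1 + 0.052000) = 2.663499


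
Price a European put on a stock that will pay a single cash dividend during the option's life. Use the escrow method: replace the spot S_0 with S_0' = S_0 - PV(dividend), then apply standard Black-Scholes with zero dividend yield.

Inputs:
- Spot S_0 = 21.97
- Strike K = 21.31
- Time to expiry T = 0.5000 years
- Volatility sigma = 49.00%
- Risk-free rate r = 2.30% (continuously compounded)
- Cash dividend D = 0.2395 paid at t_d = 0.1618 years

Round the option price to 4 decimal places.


Answer: Price = 2.6223

Derivation:
PV(D) = D * exp(-r * t_d) = 0.2395 * 0.99628552 = 0.23861038
S_0' = S_0 - PV(D) = 21.9700 - 0.23861038 = 21.73138962
d1 = (ln(S_0'/K) + (r + sigma^2/2)*T) / (sigma*sqrt(T)) = 0.26294645
d2 = d1 - sigma*sqrt(T) = -0.08353588
exp(-rT) = 0.98856587
N(-d1) = 0.39629593; N(-d2) = 0.53328727
P = K * exp(-rT) * N(-d2) - S_0' * N(-d1) = 21.3100 * 0.98856587 * 0.53328727 - 21.73138962 * 0.39629593 = 2.6223


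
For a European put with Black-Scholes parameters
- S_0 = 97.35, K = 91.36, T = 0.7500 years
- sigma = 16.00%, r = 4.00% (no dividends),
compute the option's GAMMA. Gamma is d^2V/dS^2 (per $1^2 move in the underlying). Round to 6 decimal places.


d1 = 0.7440961421; d2 = 0.6055320775
phi(d1) = 0.3024685217; exp(-qT) = 1.0000000000; exp(-rT) = 0.9704455335
Gamma = exp(-qT) * phi(d1) / (S * sigma * sqrt(T)) = 1.0000000000 * 0.3024685217 / (97.3500 * 0.1600 * 0.8660254038) = 0.022423

Answer: Gamma = 0.022423


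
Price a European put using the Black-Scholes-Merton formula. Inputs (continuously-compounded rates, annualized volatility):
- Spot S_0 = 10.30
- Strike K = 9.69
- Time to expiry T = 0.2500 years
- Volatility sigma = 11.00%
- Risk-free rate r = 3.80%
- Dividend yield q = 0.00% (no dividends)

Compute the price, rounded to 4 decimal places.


d1 = (ln(S/K) + (r - q + 0.5*sigma^2) * T) / (sigma * sqrt(T)) = 1.31021762
d2 = d1 - sigma * sqrt(T) = 1.25521762
exp(-rT) = 0.99054498; exp(-qT) = 1.00000000
P = K * exp(-rT) * N(-d2) - S_0 * exp(-qT) * N(-d1)
N(-d1) = 0.09506111; N(-d2) = 0.10469988
P = 9.6900 * 0.99054498 * 0.10469988 - 10.3000 * 1.00000000 * 0.09506111 = 0.0258

Answer: Price = 0.0258


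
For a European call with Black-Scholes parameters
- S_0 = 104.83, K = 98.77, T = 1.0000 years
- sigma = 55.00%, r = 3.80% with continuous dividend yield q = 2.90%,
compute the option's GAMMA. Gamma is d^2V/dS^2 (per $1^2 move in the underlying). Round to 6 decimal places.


d1 = 0.3996292283; d2 = -0.1503707717
phi(d1) = 0.3683247367; exp(-qT) = 0.9714164645; exp(-rT) = 0.9627129409
Gamma = exp(-qT) * phi(d1) / (S * sigma * sqrt(T)) = 0.9714164645 * 0.3683247367 / (104.8300 * 0.5500 * 1.0000000000) = 0.006206

Answer: Gamma = 0.006206


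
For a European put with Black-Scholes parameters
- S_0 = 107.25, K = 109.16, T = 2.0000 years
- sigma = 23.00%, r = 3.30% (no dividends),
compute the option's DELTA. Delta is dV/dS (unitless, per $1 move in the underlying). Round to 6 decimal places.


d1 = 0.3112741295; d2 = -0.0139949899
phi(d1) = 0.3800758940; exp(-qT) = 1.0000000000; exp(-rT) = 0.9361308643
N(-d1) = 0.3777961164
Delta = -exp(-qT) * N(-d1) = -1.0000000000 * 0.3777961164 = -0.377796

Answer: Delta = -0.377796


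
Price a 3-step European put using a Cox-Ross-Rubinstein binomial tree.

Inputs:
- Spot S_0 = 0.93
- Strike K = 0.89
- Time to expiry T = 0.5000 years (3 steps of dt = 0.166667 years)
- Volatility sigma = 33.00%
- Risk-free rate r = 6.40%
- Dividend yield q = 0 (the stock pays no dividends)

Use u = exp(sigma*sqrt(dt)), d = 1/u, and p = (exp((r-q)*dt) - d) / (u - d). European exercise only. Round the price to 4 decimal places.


Answer: Price = V(0,0) = 0.0591

Derivation:
dt = T/N = 0.166667
u = exp(sigma*sqrt(dt)) = 1.144219; d = 1/u = 0.873959
p = (exp((r-q)*dt) - d) / (u - d) = 0.506050
Discount per step: exp(-r*dt) = 0.989390
Stock lattice S(k, i) with i counting down-moves:
  k=0: S(0,0) = 0.9300
  k=1: S(1,0) = 1.0641; S(1,1) = 0.8128
  k=2: S(2,0) = 1.2176; S(2,1) = 0.9300; S(2,2) = 0.7103
  k=3: S(3,0) = 1.3932; S(3,1) = 1.0641; S(3,2) = 0.8128; S(3,3) = 0.6208
Terminal payoffs V(N, i) = max(K - S_T, 0):
  V(3,0) = 0.000000; V(3,1) = 0.000000; V(3,2) = 0.077218; V(3,3) = 0.269194
Backward induction: V(k, i) = exp(-r*dt) * [p * V(k+1, i) + (1-p) * V(k+1, i+1)].
  V(2,0) = exp(-r*dt) * [p*0.000000 + (1-p)*0.000000] = 0.000000
  V(2,1) = exp(-r*dt) * [p*0.000000 + (1-p)*0.077218] = 0.037737
  V(2,2) = exp(-r*dt) * [p*0.077218 + (1-p)*0.269194] = 0.170219
  V(1,0) = exp(-r*dt) * [p*0.000000 + (1-p)*0.037737] = 0.018443
  V(1,1) = exp(-r*dt) * [p*0.037737 + (1-p)*0.170219] = 0.102082
  V(0,0) = exp(-r*dt) * [p*0.018443 + (1-p)*0.102082] = 0.059122


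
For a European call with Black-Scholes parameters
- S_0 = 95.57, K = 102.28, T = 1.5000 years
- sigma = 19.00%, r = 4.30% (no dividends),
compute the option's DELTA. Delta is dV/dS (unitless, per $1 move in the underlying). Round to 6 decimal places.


d1 = 0.1019323479; d2 = -0.1307691777
phi(d1) = 0.3968751089; exp(-qT) = 1.0000000000; exp(-rT) = 0.9375361143
N(d1) = 0.5405948131
Delta = exp(-qT) * N(d1) = 1.0000000000 * 0.5405948131 = 0.540595

Answer: Delta = 0.540595


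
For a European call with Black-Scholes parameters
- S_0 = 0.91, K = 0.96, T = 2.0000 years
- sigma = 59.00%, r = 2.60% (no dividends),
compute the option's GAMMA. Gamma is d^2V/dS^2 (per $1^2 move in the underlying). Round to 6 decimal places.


d1 = 0.4154088327; d2 = -0.4189771691
phi(d1) = 0.3659638275; exp(-qT) = 1.0000000000; exp(-rT) = 0.9493288668
Gamma = exp(-qT) * phi(d1) / (S * sigma * sqrt(T)) = 1.0000000000 * 0.3659638275 / (0.9100 * 0.5900 * 1.4142135624) = 0.481981

Answer: Gamma = 0.481981


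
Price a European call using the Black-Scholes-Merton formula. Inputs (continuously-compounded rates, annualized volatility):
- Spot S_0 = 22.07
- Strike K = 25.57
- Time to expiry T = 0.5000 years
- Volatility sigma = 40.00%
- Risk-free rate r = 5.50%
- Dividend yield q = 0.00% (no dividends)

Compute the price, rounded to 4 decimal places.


Answer: Price = 1.4677

Derivation:
d1 = (ln(S/K) + (r - q + 0.5*sigma^2) * T) / (sigma * sqrt(T)) = -0.28178406
d2 = d1 - sigma * sqrt(T) = -0.56462678
exp(-rT) = 0.97287468; exp(-qT) = 1.00000000
C = S_0 * exp(-qT) * N(d1) - K * exp(-rT) * N(d2)
N(d1) = 0.38905455; N(d2) = 0.28616382
C = 22.0700 * 1.00000000 * 0.38905455 - 25.5700 * 0.97287468 * 0.28616382 = 1.4677
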